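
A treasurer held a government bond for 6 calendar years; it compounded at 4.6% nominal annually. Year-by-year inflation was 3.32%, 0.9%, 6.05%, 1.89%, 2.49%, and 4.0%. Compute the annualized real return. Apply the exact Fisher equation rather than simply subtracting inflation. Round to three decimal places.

1.460%

Cumulative inflation factor: 1.0332 × 1.009 × 1.0605 × 1.0189 × 1.0249 × 1.040 ≈ 1.20069.
Nominal growth factor: 1.30976. Real growth factor = 1.30976 / 1.20069 ≈ 1.09083.
Annualized: 1.09083^(1/6) − 1 ≈ 0.01460.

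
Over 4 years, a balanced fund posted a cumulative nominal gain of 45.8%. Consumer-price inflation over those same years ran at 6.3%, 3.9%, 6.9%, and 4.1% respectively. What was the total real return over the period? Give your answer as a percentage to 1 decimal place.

Cumulative inflation factor: 1.063 × 1.039 × 1.069 × 1.041 ≈ 1.22907.
Nominal growth factor: 1.45800. Real growth factor = 1.45800 / 1.22907 ≈ 1.18626.
Total real return ≈ 18.6261%.

18.6%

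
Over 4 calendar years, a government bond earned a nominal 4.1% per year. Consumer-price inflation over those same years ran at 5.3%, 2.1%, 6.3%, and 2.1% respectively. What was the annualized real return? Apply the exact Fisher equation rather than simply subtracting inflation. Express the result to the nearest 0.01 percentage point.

0.16%

Cumulative inflation factor: 1.053 × 1.021 × 1.063 × 1.021 ≈ 1.16684.
Nominal growth factor: 1.17436. Real growth factor = 1.17436 / 1.16684 ≈ 1.00644.
Annualized: 1.00644^(1/4) − 1 ≈ 0.00161.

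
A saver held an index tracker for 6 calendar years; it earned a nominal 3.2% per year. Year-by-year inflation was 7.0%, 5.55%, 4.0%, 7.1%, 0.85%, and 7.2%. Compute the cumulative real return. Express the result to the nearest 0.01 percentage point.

Cumulative inflation factor: 1.070 × 1.0555 × 1.040 × 1.071 × 1.0085 × 1.072 ≈ 1.35999.
Nominal growth factor: 1.20803. Real growth factor = 1.20803 / 1.35999 ≈ 0.88827.
Total real return ≈ -11.1735%.

-11.17%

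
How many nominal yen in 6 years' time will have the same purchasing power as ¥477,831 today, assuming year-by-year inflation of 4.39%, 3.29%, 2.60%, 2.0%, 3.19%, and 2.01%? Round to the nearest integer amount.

Cumulative price-level factor: 1.0439 × 1.0329 × 1.0260 × 1.020 × 1.0319 × 1.0201 ≈ 1.1878047770.
Multiplying ¥477,831 by the price-level factor gives the future nominal sum.

¥567,570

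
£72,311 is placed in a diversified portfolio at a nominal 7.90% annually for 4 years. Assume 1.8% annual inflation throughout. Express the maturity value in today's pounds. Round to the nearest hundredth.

Nominal value at maturity: £72,311 × (1 + 7.90%)^4 ≈ £98,014.46.
Price-level factor over 4 years: (1 + 1.8%)^4 ≈ 1.0739674330.
The maturity value deflated by that factor is the answer in today's purchasing power.

£91,263.90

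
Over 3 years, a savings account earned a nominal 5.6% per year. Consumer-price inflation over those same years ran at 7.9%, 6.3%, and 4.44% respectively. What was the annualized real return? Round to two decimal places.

-0.57%

Cumulative inflation factor: 1.079 × 1.063 × 1.0444 ≈ 1.19790.
Nominal growth factor: 1.17758. Real growth factor = 1.17758 / 1.19790 ≈ 0.98304.
Annualized: 0.98304^(1/3) − 1 ≈ -0.00569.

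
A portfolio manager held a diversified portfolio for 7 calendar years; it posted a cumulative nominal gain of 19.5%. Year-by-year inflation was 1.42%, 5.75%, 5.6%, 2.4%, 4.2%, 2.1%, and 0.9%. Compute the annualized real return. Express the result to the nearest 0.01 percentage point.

-0.58%

Cumulative inflation factor: 1.0142 × 1.0575 × 1.056 × 1.024 × 1.042 × 1.021 × 1.009 ≈ 1.24495.
Nominal growth factor: 1.19500. Real growth factor = 1.19500 / 1.24495 ≈ 0.95988.
Annualized: 0.95988^(1/7) − 1 ≈ -0.00583.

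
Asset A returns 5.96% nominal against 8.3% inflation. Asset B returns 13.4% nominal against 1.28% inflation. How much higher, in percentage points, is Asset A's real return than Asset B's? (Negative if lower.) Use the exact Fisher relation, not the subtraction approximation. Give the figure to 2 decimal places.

-14.13

Asset A real return: 1.0596/1.083 − 1 = -2.161%.
Asset B real return: 1.134/1.0128 − 1 = 11.967%.
Difference: -2.161 − 11.967 = -14.128 pp.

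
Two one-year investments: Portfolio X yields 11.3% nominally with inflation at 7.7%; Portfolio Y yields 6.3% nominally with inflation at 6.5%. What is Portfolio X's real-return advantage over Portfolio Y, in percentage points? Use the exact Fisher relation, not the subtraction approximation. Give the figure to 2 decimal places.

3.53

Portfolio X real return: 1.113/1.077 − 1 = 3.343%.
Portfolio Y real return: 1.063/1.065 − 1 = -0.188%.
Difference: 3.343 − (-0.188) = 3.531 pp.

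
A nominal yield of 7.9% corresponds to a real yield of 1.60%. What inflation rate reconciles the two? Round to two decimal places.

6.20%

From (1+r_nom) = (1+r_real)(1+π), we get 1+π = (1 + 7.9%)/(1 + 1.60%) = 1.079/1.0160 ≈ 1.06201.
So π ≈ 6.2008%.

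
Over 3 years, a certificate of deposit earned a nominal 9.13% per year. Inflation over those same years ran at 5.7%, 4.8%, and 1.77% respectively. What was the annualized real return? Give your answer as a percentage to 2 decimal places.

Cumulative inflation factor: 1.057 × 1.048 × 1.0177 ≈ 1.12734.
Nominal growth factor: 1.29967. Real growth factor = 1.29967 / 1.12734 ≈ 1.15286.
Annualized: 1.15286^(1/3) − 1 ≈ 0.04856.

4.86%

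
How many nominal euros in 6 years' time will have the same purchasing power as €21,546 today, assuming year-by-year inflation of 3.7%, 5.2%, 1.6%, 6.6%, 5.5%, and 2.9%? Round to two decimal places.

€27,636.30

Cumulative price-level factor: 1.037 × 1.052 × 1.016 × 1.066 × 1.055 × 1.029 ≈ 1.2826649968.
The nominal amount required is €21,546 scaled up by that factor.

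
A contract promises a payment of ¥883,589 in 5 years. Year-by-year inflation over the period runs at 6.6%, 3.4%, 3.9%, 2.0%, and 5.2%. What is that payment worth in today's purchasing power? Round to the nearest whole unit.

¥719,020

Price-level factor over 5 years: 1.066 × 1.034 × 1.039 × 1.020 × 1.052 ≈ 1.2288792259.
Purchasing power today: ¥883,589 divided by that factor.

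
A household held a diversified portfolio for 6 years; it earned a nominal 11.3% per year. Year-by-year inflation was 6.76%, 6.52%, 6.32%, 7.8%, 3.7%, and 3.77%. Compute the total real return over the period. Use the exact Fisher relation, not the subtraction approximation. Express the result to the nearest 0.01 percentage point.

35.53%

Cumulative inflation factor: 1.0676 × 1.0652 × 1.0632 × 1.078 × 1.037 × 1.0377 ≈ 1.40257.
Nominal growth factor: 1.90095. Real growth factor = 1.90095 / 1.40257 ≈ 1.35534.
Total real return ≈ 35.5336%.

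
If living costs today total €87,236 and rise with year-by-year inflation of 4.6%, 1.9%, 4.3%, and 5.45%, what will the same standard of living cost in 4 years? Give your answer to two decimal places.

€102,266.29

Cumulative price-level factor: 1.046 × 1.019 × 1.043 × 1.0545 ≈ 1.1722945907.
Multiplying €87,236 by the price-level factor gives the future nominal sum.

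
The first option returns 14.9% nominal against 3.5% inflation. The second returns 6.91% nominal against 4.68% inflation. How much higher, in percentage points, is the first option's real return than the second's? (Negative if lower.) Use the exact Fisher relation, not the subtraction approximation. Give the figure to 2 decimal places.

The first option real return: 1.149/1.035 − 1 = 11.014%.
The second real return: 1.0691/1.0468 − 1 = 2.130%.
Difference: 11.014 − 2.130 = 8.884 pp.

8.88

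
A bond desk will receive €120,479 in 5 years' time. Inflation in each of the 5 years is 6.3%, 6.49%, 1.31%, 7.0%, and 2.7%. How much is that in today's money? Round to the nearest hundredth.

€95,601.06

Price-level factor over 5 years: 1.063 × 1.0649 × 1.0131 × 1.070 × 1.027 ≈ 1.2602265595.
Purchasing power today: €120,479 divided by that factor.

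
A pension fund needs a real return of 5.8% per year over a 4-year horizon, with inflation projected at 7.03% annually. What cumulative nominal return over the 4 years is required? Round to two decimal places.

Required annual nominal rate: (1+5.8%)(1+7.03%) − 1 = 13.23774%.
Cumulative over 4 years: (1 + 0.1323774)^4 − 1 ≈ 0.64424.

64.42%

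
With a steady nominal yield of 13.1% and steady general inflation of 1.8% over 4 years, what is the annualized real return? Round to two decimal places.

With constant rates the annual real return is the same each year: (1+13.1%)/(1+1.8%) − 1 = 0.11100.

11.10%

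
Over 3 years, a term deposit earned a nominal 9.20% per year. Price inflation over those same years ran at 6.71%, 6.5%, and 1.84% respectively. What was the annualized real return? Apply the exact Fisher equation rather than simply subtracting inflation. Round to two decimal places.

Cumulative inflation factor: 1.0671 × 1.065 × 1.0184 ≈ 1.15737.
Nominal growth factor: 1.30217. Real growth factor = 1.30217 / 1.15737 ≈ 1.12511.
Annualized: 1.12511^(1/3) − 1 ≈ 0.04008.

4.01%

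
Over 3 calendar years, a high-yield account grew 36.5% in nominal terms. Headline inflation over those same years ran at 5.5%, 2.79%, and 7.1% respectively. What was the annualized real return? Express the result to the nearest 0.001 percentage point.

5.531%

Cumulative inflation factor: 1.055 × 1.0279 × 1.071 ≈ 1.16143.
Nominal growth factor: 1.36500. Real growth factor = 1.36500 / 1.16143 ≈ 1.17528.
Annualized: 1.17528^(1/3) − 1 ≈ 0.05531.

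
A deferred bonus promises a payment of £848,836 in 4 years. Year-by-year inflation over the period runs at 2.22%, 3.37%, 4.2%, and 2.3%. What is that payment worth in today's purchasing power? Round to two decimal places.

£753,615.89

Price-level factor over 4 years: 1.0222 × 1.0337 × 1.042 × 1.023 ≈ 1.1263509912.
Purchasing power today: £848,836 divided by that factor.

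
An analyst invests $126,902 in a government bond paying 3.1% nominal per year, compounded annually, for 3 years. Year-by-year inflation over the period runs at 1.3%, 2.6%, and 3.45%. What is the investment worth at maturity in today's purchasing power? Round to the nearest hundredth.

$129,347.24

Nominal value at maturity: $126,902 × (1 + 3.1%)^3 ≈ $139,073.53.
Price-level factor over 3 years: 1.013 × 1.026 × 1.0345 = 1.075195161.
Dividing the nominal maturity value by the price-level factor gives the value in today's money.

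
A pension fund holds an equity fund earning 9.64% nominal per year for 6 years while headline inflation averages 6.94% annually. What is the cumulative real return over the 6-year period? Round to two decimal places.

16.14%

The annual real rate is (1+9.64%)/(1+6.94%) − 1 = 2.5248%.
Compounded over 6 years: (1 + 0.025248)^6 − 1 ≈ 0.16138.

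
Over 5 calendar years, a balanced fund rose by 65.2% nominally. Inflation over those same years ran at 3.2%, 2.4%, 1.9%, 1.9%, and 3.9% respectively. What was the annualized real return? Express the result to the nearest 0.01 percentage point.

Cumulative inflation factor: 1.032 × 1.024 × 1.019 × 1.019 × 1.039 ≈ 1.14010.
Nominal growth factor: 1.65200. Real growth factor = 1.65200 / 1.14010 ≈ 1.44899.
Annualized: 1.44899^(1/5) − 1 ≈ 0.07699.

7.70%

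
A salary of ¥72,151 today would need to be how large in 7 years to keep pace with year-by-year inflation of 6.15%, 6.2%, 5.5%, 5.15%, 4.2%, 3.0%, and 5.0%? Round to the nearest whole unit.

¥101,682

Cumulative price-level factor: 1.0615 × 1.062 × 1.055 × 1.0515 × 1.042 × 1.030 × 1.050 ≈ 1.4092904035.
Multiplying ¥72,151 by the price-level factor gives the future nominal sum.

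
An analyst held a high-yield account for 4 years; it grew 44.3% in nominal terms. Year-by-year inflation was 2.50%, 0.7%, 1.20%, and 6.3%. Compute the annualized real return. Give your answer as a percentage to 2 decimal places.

6.77%

Cumulative inflation factor: 1.0250 × 1.007 × 1.0120 × 1.063 ≈ 1.11037.
Nominal growth factor: 1.44300. Real growth factor = 1.44300 / 1.11037 ≈ 1.29957.
Annualized: 1.29957^(1/4) − 1 ≈ 0.06770.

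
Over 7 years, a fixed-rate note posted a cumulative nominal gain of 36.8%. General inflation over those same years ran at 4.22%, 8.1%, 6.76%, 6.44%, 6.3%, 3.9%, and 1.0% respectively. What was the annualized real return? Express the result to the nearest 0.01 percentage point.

Cumulative inflation factor: 1.0422 × 1.081 × 1.0676 × 1.0644 × 1.063 × 1.039 × 1.010 ≈ 1.42811.
Nominal growth factor: 1.36800. Real growth factor = 1.36800 / 1.42811 ≈ 0.95791.
Annualized: 0.95791^(1/7) − 1 ≈ -0.00612.

-0.61%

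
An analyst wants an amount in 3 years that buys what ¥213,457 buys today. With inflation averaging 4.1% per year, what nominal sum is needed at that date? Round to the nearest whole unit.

¥240,803

Cumulative price-level factor: (1+4.1%)^3 = 1.128111921.
Multiplying ¥213,457 by the price-level factor gives the future nominal sum.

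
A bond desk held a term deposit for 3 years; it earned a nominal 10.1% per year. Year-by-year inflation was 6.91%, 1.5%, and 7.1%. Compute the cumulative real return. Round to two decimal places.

14.84%

Cumulative inflation factor: 1.0691 × 1.015 × 1.071 ≈ 1.16218.
Nominal growth factor: 1.33463. Real growth factor = 1.33463 / 1.16218 ≈ 1.14839.
Total real return ≈ 14.8387%.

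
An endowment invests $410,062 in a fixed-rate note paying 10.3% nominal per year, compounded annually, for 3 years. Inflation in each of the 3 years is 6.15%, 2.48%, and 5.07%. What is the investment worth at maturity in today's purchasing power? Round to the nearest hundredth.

$481,435.62

Nominal value at maturity: $410,062 × (1 + 10.3%)^3 ≈ $550,270.29.
Price-level factor over 3 years: 1.0615 × 1.0248 × 1.0507 ≈ 1.1429779376.
Dividing the nominal maturity value by the price-level factor gives the value in today's money.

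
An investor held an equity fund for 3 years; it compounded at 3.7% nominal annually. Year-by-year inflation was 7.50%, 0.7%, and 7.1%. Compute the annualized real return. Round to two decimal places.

-1.29%

Cumulative inflation factor: 1.0750 × 1.007 × 1.071 ≈ 1.15938.
Nominal growth factor: 1.11516. Real growth factor = 1.11516 / 1.15938 ≈ 0.96185.
Annualized: 0.96185^(1/3) − 1 ≈ -0.01288.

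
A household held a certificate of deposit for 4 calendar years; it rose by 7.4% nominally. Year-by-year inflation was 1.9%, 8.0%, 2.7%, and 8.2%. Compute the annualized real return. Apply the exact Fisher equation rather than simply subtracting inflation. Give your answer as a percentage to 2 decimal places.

-3.19%

Cumulative inflation factor: 1.019 × 1.080 × 1.027 × 1.082 ≈ 1.22291.
Nominal growth factor: 1.07400. Real growth factor = 1.07400 / 1.22291 ≈ 0.87823.
Annualized: 0.87823^(1/4) − 1 ≈ -0.03194.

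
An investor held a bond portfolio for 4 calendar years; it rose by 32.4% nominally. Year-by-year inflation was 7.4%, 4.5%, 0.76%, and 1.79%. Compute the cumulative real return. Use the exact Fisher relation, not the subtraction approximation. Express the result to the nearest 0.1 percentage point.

15.0%

Cumulative inflation factor: 1.074 × 1.045 × 1.0076 × 1.0179 ≈ 1.15110.
Nominal growth factor: 1.32400. Real growth factor = 1.32400 / 1.15110 ≈ 1.15020.
Total real return ≈ 15.0202%.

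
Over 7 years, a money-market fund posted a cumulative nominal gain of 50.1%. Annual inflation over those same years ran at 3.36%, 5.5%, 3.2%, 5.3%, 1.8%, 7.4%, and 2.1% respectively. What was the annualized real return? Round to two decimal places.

1.82%

Cumulative inflation factor: 1.0336 × 1.055 × 1.032 × 1.053 × 1.018 × 1.074 × 1.021 ≈ 1.32279.
Nominal growth factor: 1.50100. Real growth factor = 1.50100 / 1.32279 ≈ 1.13472.
Annualized: 1.13472^(1/7) − 1 ≈ 0.01822.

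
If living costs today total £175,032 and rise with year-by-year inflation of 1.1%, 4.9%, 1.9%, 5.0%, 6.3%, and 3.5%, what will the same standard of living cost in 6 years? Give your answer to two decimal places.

£218,514.97

Cumulative price-level factor: 1.011 × 1.049 × 1.019 × 1.050 × 1.063 × 1.035 ≈ 1.2484286917.
The nominal amount required is £175,032 scaled up by that factor.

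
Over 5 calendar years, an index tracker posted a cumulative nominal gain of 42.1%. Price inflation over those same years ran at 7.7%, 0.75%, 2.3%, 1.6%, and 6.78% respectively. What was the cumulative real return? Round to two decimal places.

Cumulative inflation factor: 1.077 × 1.0075 × 1.023 × 1.016 × 1.0678 ≈ 1.20426.
Nominal growth factor: 1.42100. Real growth factor = 1.42100 / 1.20426 ≈ 1.17998.
Total real return ≈ 17.9978%.

18.00%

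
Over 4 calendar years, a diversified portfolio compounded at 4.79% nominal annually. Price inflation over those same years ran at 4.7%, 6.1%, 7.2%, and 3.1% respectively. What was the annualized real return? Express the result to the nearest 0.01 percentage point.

Cumulative inflation factor: 1.047 × 1.061 × 1.072 × 1.031 ≈ 1.22777.
Nominal growth factor: 1.20581. Real growth factor = 1.20581 / 1.22777 ≈ 0.98212.
Annualized: 0.98212^(1/4) − 1 ≈ -0.00450.

-0.45%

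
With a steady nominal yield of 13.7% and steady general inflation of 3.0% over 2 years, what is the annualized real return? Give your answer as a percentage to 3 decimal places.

With constant rates the annual real return is the same each year: (1+13.7%)/(1+3.0%) − 1 = 0.10388.

10.388%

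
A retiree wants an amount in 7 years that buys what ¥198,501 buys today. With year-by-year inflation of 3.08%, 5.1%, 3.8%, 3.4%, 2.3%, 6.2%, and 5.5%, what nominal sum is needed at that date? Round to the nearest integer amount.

Cumulative price-level factor: 1.0308 × 1.051 × 1.038 × 1.034 × 1.023 × 1.062 × 1.055 ≈ 1.3327467381.
The nominal amount required is ¥198,501 scaled up by that factor.

¥264,552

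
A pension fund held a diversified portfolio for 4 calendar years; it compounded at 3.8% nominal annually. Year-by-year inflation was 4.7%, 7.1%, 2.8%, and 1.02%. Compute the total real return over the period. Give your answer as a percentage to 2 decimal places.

-0.31%

Cumulative inflation factor: 1.047 × 1.071 × 1.028 × 1.0102 ≈ 1.16449.
Nominal growth factor: 1.16089. Real growth factor = 1.16089 / 1.16449 ≈ 0.99690.
Total real return ≈ -0.3097%.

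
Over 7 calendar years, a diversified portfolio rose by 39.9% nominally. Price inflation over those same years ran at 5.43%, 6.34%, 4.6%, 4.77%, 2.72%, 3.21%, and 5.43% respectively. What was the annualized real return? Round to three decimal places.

0.265%

Cumulative inflation factor: 1.0543 × 1.0634 × 1.046 × 1.0477 × 1.0272 × 1.0321 × 1.0543 ≈ 1.37332.
Nominal growth factor: 1.39900. Real growth factor = 1.39900 / 1.37332 ≈ 1.01870.
Annualized: 1.01870^(1/7) − 1 ≈ 0.00265.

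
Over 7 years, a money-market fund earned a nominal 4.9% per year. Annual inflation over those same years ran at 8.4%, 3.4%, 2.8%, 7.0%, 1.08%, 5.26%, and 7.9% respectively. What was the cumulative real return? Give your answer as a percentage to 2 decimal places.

-1.25%

Cumulative inflation factor: 1.084 × 1.034 × 1.028 × 1.070 × 1.0108 × 1.0526 × 1.079 ≈ 1.41539.
Nominal growth factor: 1.39775. Real growth factor = 1.39775 / 1.41539 ≈ 0.98753.
Total real return ≈ -1.2467%.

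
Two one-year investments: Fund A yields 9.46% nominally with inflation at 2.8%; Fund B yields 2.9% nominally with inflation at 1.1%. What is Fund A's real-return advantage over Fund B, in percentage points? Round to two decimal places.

Fund A real return: 1.0946/1.028 − 1 = 6.479%.
Fund B real return: 1.029/1.011 − 1 = 1.780%.
Difference: 6.479 − 1.780 = 4.699 pp.

4.70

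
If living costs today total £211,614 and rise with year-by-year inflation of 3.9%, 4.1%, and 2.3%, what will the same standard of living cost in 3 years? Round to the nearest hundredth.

Cumulative price-level factor: 1.039 × 1.041 × 1.023 = 1.106475777.
The nominal amount required is £211,614 scaled up by that factor.

£234,145.77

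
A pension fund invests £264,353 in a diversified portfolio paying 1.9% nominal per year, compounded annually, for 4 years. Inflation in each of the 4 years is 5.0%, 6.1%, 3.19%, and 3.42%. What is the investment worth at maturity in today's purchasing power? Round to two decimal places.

Nominal value at maturity: £264,353 × (1 + 1.9%)^4 ≈ £285,023.70.
Price-level factor over 4 years: 1.050 × 1.061 × 1.0319 × 1.0342 ≈ 1.1889041113.
Dividing the nominal maturity value by the price-level factor gives the value in today's money.

£239,736.49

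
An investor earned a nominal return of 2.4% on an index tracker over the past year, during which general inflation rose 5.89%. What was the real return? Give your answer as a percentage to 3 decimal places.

-3.296%

Real return via the Fisher equation: (1 + 2.4%)/(1 + 5.89%) − 1 = 1.024/1.0589 − 1 ≈ -0.03296.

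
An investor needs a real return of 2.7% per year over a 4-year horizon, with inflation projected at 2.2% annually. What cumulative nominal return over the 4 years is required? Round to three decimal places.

Required annual nominal rate: (1+2.7%)(1+2.2%) − 1 = 4.9594%.
Cumulative over 4 years: (1 + 0.049594)^4 − 1 ≈ 0.21363.

21.363%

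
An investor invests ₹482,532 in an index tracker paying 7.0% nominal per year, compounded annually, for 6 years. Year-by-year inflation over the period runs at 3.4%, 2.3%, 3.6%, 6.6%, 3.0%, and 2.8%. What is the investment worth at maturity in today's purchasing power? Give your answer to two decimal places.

Nominal value at maturity: ₹482,532 × (1 + 7.0%)^6 ≈ ₹724,150.42.
Price-level factor over 6 years: 1.034 × 1.023 × 1.036 × 1.066 × 1.030 × 1.028 ≈ 1.2369252980.
Dividing the nominal maturity value by the price-level factor gives the value in today's money.

₹585,443.94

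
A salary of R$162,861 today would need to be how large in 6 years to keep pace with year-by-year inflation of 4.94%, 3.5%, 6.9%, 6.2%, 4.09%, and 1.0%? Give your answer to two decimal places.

R$211,120.84

Cumulative price-level factor: 1.0494 × 1.035 × 1.069 × 1.062 × 1.0409 × 1.010 ≈ 1.2963253502.
The nominal amount required is R$162,861 scaled up by that factor.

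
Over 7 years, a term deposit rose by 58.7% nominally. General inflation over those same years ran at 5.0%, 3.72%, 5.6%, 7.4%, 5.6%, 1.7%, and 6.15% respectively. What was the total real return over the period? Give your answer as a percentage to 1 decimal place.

12.7%

Cumulative inflation factor: 1.050 × 1.0372 × 1.056 × 1.074 × 1.056 × 1.017 × 1.0615 ≈ 1.40807.
Nominal growth factor: 1.58700. Real growth factor = 1.58700 / 1.40807 ≈ 1.12707.
Total real return ≈ 12.7073%.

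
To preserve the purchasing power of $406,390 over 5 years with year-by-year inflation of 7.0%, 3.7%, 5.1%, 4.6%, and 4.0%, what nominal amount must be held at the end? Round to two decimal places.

$515,552.96

Cumulative price-level factor: 1.070 × 1.037 × 1.051 × 1.046 × 1.040 ≈ 1.2686162613.
Multiplying $406,390 by the price-level factor gives the future nominal sum.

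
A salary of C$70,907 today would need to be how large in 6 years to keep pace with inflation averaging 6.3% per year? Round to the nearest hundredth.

Cumulative price-level factor: (1+6.3%)^6 ≈ 1.4427782516.
Multiplying C$70,907 by the price-level factor gives the future nominal sum.

C$102,303.08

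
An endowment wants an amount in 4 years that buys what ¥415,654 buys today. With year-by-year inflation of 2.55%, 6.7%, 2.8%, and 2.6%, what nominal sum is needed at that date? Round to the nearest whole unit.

Cumulative price-level factor: 1.0255 × 1.067 × 1.028 × 1.026 ≈ 1.1540923428.
Multiplying ¥415,654 by the price-level factor gives the future nominal sum.

¥479,703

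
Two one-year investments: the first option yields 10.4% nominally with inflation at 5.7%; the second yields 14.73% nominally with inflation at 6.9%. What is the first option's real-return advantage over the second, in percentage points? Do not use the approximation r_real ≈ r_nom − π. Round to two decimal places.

The first option real return: 1.104/1.057 − 1 = 4.447%.
The second real return: 1.1473/1.069 − 1 = 7.325%.
Difference: 4.447 − 7.325 = -2.878 pp.

-2.88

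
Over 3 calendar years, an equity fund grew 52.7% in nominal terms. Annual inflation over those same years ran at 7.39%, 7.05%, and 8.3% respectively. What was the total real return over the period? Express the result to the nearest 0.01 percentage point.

22.65%

Cumulative inflation factor: 1.0739 × 1.0705 × 1.083 ≈ 1.24503.
Nominal growth factor: 1.52700. Real growth factor = 1.52700 / 1.24503 ≈ 1.22648.
Total real return ≈ 22.6479%.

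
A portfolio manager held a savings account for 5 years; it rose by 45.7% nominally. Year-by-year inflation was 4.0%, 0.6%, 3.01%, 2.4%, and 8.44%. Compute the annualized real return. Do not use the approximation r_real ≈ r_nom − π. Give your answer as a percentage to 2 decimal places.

Cumulative inflation factor: 1.040 × 1.006 × 1.0301 × 1.024 × 1.0844 ≈ 1.19674.
Nominal growth factor: 1.45700. Real growth factor = 1.45700 / 1.19674 ≈ 1.21747.
Annualized: 1.21747^(1/5) − 1 ≈ 0.04014.

4.01%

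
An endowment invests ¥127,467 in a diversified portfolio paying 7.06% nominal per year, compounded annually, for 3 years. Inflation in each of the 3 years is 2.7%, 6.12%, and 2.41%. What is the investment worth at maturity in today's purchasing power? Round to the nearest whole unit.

¥140,142

Nominal value at maturity: ¥127,467 × (1 + 7.06%)^3 ≈ ¥156,415.
Price-level factor over 3 years: 1.027 × 1.0612 × 1.0241 ≈ 1.1161178428.
Dividing the nominal maturity value by the price-level factor gives the value in today's money.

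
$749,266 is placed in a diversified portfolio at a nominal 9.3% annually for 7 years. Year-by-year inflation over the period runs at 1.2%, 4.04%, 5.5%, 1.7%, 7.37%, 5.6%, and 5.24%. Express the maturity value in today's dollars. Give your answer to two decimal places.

$1,035,845.97

Nominal value at maturity: $749,266 × (1 + 9.3%)^7 ≈ $1,396,294.92.
Price-level factor over 7 years: 1.012 × 1.0404 × 1.055 × 1.017 × 1.0737 × 1.056 × 1.0524 ≈ 1.3479754395.
The maturity value deflated by that factor is the answer in today's purchasing power.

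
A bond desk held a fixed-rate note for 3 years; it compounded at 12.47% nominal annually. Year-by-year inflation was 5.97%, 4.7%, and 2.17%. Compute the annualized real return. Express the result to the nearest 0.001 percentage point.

7.866%

Cumulative inflation factor: 1.0597 × 1.047 × 1.0217 ≈ 1.13358.
Nominal growth factor: 1.42269. Real growth factor = 1.42269 / 1.13358 ≈ 1.25504.
Annualized: 1.25504^(1/3) − 1 ≈ 0.07866.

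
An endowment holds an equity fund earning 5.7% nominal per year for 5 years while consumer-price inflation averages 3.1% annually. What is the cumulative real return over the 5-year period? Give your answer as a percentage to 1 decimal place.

13.3%

The annual real rate is (1+5.7%)/(1+3.1%) − 1 = 2.5218%.
Compounded over 5 years: (1 + 0.025218)^5 − 1 ≈ 0.13261.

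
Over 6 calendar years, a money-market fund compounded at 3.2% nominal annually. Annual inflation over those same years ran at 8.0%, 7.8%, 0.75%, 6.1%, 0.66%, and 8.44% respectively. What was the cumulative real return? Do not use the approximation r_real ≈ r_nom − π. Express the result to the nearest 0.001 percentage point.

-11.074%

Cumulative inflation factor: 1.080 × 1.078 × 1.0075 × 1.061 × 1.0066 × 1.0844 ≈ 1.35847.
Nominal growth factor: 1.20803. Real growth factor = 1.20803 / 1.35847 ≈ 0.88926.
Total real return ≈ -11.0740%.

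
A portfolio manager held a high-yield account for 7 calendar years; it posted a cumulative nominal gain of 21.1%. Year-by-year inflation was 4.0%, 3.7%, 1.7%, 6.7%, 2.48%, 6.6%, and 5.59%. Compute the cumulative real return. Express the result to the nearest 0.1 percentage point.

-10.3%

Cumulative inflation factor: 1.040 × 1.037 × 1.017 × 1.067 × 1.0248 × 1.066 × 1.0559 ≈ 1.34995.
Nominal growth factor: 1.21100. Real growth factor = 1.21100 / 1.34995 ≈ 0.89707.
Total real return ≈ -10.2927%.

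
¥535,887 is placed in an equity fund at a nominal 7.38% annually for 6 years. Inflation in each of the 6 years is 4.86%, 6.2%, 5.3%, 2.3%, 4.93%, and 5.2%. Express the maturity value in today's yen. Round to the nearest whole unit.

Nominal value at maturity: ¥535,887 × (1 + 7.38%)^6 ≈ ¥821,511.
Price-level factor over 6 years: 1.0486 × 1.062 × 1.053 × 1.023 × 1.0493 × 1.052 ≈ 1.3242006225.
The maturity value deflated by that factor is the answer in today's purchasing power.

¥620,383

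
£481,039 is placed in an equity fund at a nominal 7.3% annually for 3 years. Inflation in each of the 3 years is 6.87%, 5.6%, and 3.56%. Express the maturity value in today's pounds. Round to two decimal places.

£508,472.75

Nominal value at maturity: £481,039 × (1 + 7.3%)^3 ≈ £594,264.04.
Price-level factor over 3 years: 1.0687 × 1.056 × 1.0356 ≈ 1.1687234803.
The maturity value deflated by that factor is the answer in today's purchasing power.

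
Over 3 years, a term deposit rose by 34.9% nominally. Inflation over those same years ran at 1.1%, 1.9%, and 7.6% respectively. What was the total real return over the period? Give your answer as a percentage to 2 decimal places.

21.70%

Cumulative inflation factor: 1.011 × 1.019 × 1.076 ≈ 1.10850.
Nominal growth factor: 1.34900. Real growth factor = 1.34900 / 1.10850 ≈ 1.21695.
Total real return ≈ 21.6954%.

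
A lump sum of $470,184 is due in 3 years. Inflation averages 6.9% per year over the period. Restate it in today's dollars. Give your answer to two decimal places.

Price-level factor over 3 years: (1 + 6.9%)^3 = 1.221611509.
Purchasing power today: $470,184 divided by that factor.

$384,888.32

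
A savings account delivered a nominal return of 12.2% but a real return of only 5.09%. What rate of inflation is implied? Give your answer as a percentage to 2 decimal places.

From (1+r_nom) = (1+r_real)(1+π), we get 1+π = (1 + 12.2%)/(1 + 5.09%) = 1.122/1.0509 ≈ 1.06766.
So π ≈ 6.7656%.

6.77%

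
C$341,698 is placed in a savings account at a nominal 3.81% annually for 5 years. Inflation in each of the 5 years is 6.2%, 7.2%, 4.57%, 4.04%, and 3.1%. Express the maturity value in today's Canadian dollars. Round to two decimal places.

C$322,591.54

Nominal value at maturity: C$341,698 × (1 + 3.81%)^5 ≈ C$411,944.20.
Price-level factor over 5 years: 1.062 × 1.072 × 1.0457 × 1.0404 × 1.031 ≈ 1.2769838916.
Dividing the nominal maturity value by the price-level factor gives the value in today's money.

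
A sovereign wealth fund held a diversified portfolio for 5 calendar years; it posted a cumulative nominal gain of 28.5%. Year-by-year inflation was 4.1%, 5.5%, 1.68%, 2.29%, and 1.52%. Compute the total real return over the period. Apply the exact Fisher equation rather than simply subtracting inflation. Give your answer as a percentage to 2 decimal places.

Cumulative inflation factor: 1.041 × 1.055 × 1.0168 × 1.0229 × 1.0152 ≈ 1.15964.
Nominal growth factor: 1.28500. Real growth factor = 1.28500 / 1.15964 ≈ 1.10810.
Total real return ≈ 10.8102%.

10.81%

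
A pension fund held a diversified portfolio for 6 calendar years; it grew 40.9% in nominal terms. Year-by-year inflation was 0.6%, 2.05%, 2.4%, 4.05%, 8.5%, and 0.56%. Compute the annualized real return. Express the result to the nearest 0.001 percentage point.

Cumulative inflation factor: 1.006 × 1.0205 × 1.024 × 1.0405 × 1.085 × 1.0056 ≈ 1.19346.
Nominal growth factor: 1.40900. Real growth factor = 1.40900 / 1.19346 ≈ 1.18060.
Annualized: 1.18060^(1/6) − 1 ≈ 0.02806.

2.806%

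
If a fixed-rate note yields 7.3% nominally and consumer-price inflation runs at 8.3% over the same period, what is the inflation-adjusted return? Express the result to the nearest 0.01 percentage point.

Real return via the Fisher equation: (1 + 7.3%)/(1 + 8.3%) − 1 = 1.073/1.083 − 1 ≈ -0.00923.

-0.92%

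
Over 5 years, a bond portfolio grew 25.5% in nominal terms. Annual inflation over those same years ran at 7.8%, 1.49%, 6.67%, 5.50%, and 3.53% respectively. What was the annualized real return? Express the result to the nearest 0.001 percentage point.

-0.311%

Cumulative inflation factor: 1.078 × 1.0149 × 1.0667 × 1.0550 × 1.0353 ≈ 1.27469.
Nominal growth factor: 1.25500. Real growth factor = 1.25500 / 1.27469 ≈ 0.98456.
Annualized: 0.98456^(1/5) − 1 ≈ -0.00311.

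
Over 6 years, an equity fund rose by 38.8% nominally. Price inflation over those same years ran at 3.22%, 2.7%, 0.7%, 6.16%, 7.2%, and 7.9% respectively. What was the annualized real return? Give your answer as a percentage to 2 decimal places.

Cumulative inflation factor: 1.0322 × 1.027 × 1.007 × 1.0616 × 1.072 × 1.079 ≈ 1.31081.
Nominal growth factor: 1.38800. Real growth factor = 1.38800 / 1.31081 ≈ 1.05888.
Annualized: 1.05888^(1/6) − 1 ≈ 0.00958.

0.96%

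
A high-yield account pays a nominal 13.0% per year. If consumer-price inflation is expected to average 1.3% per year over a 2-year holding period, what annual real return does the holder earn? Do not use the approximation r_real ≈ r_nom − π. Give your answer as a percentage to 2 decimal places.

With constant rates the annual real return is the same each year: (1+13.0%)/(1+1.3%) − 1 = 0.11550.

11.55%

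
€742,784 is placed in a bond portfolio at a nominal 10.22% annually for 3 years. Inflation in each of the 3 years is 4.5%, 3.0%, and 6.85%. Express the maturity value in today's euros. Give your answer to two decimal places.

Nominal value at maturity: €742,784 × (1 + 10.22%)^3 ≈ €994,589.25.
Price-level factor over 3 years: 1.045 × 1.030 × 1.0685 = 1.150079975.
The maturity value deflated by that factor is the answer in today's purchasing power.

€864,800.08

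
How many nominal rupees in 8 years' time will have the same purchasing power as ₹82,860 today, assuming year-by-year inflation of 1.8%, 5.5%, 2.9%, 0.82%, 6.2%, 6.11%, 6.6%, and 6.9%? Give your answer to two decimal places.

Cumulative price-level factor: 1.018 × 1.055 × 1.029 × 1.0082 × 1.062 × 1.0611 × 1.066 × 1.069 ≈ 1.4307970850.
The nominal amount required is ₹82,860 scaled up by that factor.

₹118,555.85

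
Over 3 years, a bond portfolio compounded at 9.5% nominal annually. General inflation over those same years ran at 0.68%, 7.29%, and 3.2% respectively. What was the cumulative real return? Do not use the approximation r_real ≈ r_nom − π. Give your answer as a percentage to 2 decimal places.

17.78%

Cumulative inflation factor: 1.0068 × 1.0729 × 1.032 ≈ 1.11476.
Nominal growth factor: 1.31293. Real growth factor = 1.31293 / 1.11476 ≈ 1.17777.
Total real return ≈ 17.7769%.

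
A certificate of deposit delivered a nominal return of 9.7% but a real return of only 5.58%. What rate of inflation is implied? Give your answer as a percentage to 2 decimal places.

3.90%

From (1+r_nom) = (1+r_real)(1+π), we get 1+π = (1 + 9.7%)/(1 + 5.58%) = 1.097/1.0558 ≈ 1.03902.
So π ≈ 3.9023%.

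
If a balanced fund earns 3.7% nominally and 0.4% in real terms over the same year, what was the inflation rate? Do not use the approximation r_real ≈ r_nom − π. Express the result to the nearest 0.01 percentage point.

From (1+r_nom) = (1+r_real)(1+π), we get 1+π = (1 + 3.7%)/(1 + 0.4%) = 1.037/1.004 ≈ 1.03287.
So π ≈ 3.2869%.

3.29%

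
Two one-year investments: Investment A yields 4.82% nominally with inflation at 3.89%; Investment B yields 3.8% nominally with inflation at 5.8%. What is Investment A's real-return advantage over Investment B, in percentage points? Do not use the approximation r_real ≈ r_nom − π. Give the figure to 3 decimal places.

Investment A real return: 1.0482/1.0389 − 1 = 0.8952%.
Investment B real return: 1.038/1.058 − 1 = -1.8904%.
Difference: 0.8952 − (-1.8904) = 2.7856 pp.

2.786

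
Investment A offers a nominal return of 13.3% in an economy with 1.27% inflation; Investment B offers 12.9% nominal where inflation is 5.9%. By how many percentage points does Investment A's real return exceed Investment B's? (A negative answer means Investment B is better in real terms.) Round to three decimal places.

5.269

Investment A real return: 1.133/1.0127 − 1 = 11.8791%.
Investment B real return: 1.129/1.059 − 1 = 6.6100%.
Difference: 11.8791 − 6.6100 = 5.2691 pp.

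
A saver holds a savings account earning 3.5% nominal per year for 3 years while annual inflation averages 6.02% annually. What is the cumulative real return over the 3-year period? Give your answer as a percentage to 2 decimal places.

The annual real rate is (1+3.5%)/(1+6.02%) − 1 = -2.3769%.
Compounded over 3 years: (1 + -0.023769)^3 − 1 ≈ -0.06963.

-6.96%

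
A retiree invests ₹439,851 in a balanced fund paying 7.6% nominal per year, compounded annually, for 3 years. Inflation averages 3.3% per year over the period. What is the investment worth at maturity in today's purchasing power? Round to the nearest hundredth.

Nominal value at maturity: ₹439,851 × (1 + 7.6%)^3 ≈ ₹547,951.85.
Price-level factor over 3 years: (1 + 3.3%)^3 = 1.102302937.
The maturity value deflated by that factor is the answer in today's purchasing power.

₹497,097.33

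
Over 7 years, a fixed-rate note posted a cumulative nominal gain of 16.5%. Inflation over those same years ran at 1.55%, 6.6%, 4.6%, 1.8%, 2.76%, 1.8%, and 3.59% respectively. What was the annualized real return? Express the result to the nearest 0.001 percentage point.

-0.991%

Cumulative inflation factor: 1.0155 × 1.066 × 1.046 × 1.018 × 1.0276 × 1.018 × 1.0359 ≈ 1.24913.
Nominal growth factor: 1.16500. Real growth factor = 1.16500 / 1.24913 ≈ 0.93265.
Annualized: 0.93265^(1/7) − 1 ≈ -0.00991.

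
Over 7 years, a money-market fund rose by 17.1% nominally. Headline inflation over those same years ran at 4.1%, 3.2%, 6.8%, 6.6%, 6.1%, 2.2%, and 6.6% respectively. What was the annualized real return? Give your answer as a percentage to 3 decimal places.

Cumulative inflation factor: 1.041 × 1.032 × 1.068 × 1.066 × 1.061 × 1.022 × 1.066 ≈ 1.41378.
Nominal growth factor: 1.17100. Real growth factor = 1.17100 / 1.41378 ≈ 0.82827.
Annualized: 0.82827^(1/7) − 1 ≈ -0.02656.

-2.656%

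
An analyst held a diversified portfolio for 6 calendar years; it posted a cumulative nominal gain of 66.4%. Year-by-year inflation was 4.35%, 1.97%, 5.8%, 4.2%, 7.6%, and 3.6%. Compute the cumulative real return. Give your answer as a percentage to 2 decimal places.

Cumulative inflation factor: 1.0435 × 1.0197 × 1.058 × 1.042 × 1.076 × 1.036 ≈ 1.30765.
Nominal growth factor: 1.66400. Real growth factor = 1.66400 / 1.30765 ≈ 1.27252.
Total real return ≈ 27.2515%.

27.25%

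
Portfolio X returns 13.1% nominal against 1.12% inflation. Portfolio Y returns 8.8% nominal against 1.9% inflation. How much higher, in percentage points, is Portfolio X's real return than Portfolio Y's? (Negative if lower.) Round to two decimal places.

5.08

Portfolio X real return: 1.131/1.0112 − 1 = 11.847%.
Portfolio Y real return: 1.088/1.019 − 1 = 6.771%.
Difference: 11.847 − 6.771 = 5.076 pp.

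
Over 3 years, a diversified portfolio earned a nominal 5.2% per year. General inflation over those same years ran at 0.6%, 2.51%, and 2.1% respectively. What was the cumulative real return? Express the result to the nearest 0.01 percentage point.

10.58%

Cumulative inflation factor: 1.006 × 1.0251 × 1.021 ≈ 1.05291.
Nominal growth factor: 1.16425. Real growth factor = 1.16425 / 1.05291 ≈ 1.10575.
Total real return ≈ 10.5751%.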